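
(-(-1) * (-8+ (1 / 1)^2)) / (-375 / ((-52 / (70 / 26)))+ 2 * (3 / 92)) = -108836 / 302889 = -0.36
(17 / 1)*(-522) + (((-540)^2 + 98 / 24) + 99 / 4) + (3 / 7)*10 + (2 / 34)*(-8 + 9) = 201890053 / 714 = 282759.18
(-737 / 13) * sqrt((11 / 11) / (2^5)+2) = -737 * sqrt(130) / 104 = -80.80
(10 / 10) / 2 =1 / 2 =0.50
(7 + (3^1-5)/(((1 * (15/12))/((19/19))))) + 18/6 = 42/5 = 8.40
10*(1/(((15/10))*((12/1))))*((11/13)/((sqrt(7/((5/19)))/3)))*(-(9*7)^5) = -2599238565*sqrt(665)/247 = -271368860.75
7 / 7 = 1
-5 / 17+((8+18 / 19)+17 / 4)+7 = 25715 / 1292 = 19.90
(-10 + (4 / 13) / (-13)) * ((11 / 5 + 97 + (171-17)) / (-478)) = 5.31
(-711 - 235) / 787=-946 / 787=-1.20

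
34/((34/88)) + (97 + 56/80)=1857/10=185.70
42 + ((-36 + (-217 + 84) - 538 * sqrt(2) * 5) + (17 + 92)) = -2690 * sqrt(2) - 18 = -3822.23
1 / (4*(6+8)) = 1 / 56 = 0.02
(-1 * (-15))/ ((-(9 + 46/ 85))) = -1275/ 811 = -1.57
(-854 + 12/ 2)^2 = 719104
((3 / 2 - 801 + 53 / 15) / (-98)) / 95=23879 / 279300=0.09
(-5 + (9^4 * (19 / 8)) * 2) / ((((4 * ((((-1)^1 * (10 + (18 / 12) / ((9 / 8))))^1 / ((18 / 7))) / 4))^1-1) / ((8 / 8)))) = -3365253 / 584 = -5762.42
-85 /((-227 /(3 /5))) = 51 /227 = 0.22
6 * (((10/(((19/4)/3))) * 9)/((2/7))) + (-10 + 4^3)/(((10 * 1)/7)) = 116991/95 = 1231.48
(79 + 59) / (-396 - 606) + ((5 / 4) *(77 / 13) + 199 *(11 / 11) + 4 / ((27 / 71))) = 50829061 / 234468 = 216.78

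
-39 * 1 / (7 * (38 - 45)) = 39 / 49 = 0.80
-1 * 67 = -67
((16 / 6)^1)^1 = 8 / 3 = 2.67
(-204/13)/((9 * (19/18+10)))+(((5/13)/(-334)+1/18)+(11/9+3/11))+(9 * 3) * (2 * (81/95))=14825719583/312556365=47.43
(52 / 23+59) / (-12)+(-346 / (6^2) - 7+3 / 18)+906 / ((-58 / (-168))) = 62496665 / 24012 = 2602.73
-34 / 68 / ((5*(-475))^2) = -1 / 11281250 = -0.00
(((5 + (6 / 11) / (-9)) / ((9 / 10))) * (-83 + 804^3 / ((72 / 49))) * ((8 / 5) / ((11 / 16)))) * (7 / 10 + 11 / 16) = 6826073098736 / 1089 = 6268203029.14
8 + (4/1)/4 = 9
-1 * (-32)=32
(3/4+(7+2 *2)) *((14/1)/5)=329/10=32.90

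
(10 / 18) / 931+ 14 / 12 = 1.17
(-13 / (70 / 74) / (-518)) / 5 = 13 / 2450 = 0.01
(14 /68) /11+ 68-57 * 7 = -123787 /374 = -330.98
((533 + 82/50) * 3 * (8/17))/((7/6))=646.96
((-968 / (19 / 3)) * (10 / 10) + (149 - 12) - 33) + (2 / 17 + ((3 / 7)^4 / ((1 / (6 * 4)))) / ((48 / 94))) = -36557277 / 775523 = -47.14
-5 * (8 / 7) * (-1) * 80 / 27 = 3200 / 189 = 16.93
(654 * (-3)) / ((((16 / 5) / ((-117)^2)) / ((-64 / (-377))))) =-41319720 / 29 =-1424817.93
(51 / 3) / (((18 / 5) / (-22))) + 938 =7507 / 9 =834.11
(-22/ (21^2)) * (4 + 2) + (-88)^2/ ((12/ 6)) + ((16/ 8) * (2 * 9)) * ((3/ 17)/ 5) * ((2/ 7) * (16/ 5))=241957076/ 62475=3872.86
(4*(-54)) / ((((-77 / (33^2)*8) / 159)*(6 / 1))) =141669 / 14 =10119.21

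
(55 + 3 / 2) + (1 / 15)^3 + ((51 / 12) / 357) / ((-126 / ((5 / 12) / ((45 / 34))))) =4036492043 / 71442000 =56.50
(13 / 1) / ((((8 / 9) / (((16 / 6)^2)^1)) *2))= 52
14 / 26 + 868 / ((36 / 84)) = 79009 / 39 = 2025.87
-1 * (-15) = 15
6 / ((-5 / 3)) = -18 / 5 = -3.60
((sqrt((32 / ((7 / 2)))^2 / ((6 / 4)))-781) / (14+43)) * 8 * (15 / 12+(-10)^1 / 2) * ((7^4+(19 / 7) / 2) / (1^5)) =131336865 / 133-3587520 * sqrt(6) / 931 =978056.35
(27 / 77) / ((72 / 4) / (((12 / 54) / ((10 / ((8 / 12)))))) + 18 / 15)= 45 / 156079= 0.00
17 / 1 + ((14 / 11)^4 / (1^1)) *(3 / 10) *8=1705477 / 73205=23.30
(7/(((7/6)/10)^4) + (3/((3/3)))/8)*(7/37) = 103681029/14504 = 7148.44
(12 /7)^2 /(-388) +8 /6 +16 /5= 322664 /71295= 4.53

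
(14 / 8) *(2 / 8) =7 / 16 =0.44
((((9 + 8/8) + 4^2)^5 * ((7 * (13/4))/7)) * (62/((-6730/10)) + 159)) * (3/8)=1548609265515/673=2301053886.35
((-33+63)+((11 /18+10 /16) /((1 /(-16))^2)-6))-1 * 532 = -1724 /9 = -191.56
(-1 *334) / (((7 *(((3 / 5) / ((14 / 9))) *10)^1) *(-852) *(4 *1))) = 167 / 46008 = 0.00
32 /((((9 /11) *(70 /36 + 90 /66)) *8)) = 968 /655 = 1.48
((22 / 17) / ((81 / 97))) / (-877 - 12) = -2134 / 1224153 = -0.00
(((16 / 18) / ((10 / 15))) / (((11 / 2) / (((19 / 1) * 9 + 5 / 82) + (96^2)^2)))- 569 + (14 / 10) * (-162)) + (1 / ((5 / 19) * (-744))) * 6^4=78507605971 / 3813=20589458.69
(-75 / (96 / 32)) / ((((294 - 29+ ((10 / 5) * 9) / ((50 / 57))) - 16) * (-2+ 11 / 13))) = 1625 / 20214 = 0.08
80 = 80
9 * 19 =171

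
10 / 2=5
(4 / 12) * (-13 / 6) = -13 / 18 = -0.72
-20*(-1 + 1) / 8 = 0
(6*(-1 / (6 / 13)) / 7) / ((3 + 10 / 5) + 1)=-13 / 42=-0.31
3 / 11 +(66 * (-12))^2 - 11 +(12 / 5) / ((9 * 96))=627253.28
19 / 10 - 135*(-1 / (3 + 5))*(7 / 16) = 5941 / 640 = 9.28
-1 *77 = -77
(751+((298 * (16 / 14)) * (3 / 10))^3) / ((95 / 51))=2333825591151 / 4073125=572981.58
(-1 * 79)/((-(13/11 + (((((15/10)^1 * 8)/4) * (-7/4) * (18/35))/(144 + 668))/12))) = 28225120/422141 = 66.86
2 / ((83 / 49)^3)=235298 / 571787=0.41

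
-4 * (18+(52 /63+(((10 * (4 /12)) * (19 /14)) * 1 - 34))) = 2684 /63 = 42.60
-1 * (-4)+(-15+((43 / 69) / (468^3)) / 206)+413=585706337738539 / 1456980939648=402.00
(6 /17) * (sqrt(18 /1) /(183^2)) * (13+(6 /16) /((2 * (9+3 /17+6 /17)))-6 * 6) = -0.00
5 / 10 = 1 / 2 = 0.50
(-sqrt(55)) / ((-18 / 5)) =5* sqrt(55) / 18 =2.06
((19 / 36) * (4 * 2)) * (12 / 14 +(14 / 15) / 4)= 4.60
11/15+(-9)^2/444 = 2033/2220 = 0.92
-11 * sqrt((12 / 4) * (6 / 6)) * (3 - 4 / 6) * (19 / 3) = -1463 * sqrt(3) / 9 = -281.55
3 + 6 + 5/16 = 149/16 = 9.31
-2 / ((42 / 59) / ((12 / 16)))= -59 / 28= -2.11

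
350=350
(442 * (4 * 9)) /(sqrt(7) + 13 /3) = 310284 /53-71604 * sqrt(7) /53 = 2279.96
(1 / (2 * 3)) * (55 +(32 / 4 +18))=27 / 2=13.50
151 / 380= 0.40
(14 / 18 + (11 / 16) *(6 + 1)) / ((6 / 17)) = 13685 / 864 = 15.84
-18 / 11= -1.64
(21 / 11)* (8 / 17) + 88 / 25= 20656 / 4675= 4.42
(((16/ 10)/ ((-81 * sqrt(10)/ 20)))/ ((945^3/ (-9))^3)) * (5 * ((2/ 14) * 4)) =64 * sqrt(10)/ 467457150248584328724609375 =0.00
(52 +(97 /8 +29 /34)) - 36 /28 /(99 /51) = 673513 /10472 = 64.32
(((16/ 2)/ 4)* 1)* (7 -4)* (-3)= -18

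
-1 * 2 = -2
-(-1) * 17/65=17/65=0.26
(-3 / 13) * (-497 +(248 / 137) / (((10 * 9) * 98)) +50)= 135031933 / 1309035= 103.15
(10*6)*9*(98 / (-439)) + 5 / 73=-3860965 / 32047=-120.48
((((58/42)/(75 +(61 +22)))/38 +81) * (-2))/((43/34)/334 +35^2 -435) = -57988465774/282783811443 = -0.21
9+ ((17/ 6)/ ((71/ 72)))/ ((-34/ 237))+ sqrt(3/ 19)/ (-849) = -783/ 71- sqrt(57)/ 16131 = -11.03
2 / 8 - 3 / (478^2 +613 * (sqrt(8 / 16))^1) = 1839 * sqrt(2) / 104409500743 +104404017127 / 417638002972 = 0.25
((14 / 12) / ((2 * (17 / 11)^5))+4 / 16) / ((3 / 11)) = 14814052 / 12778713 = 1.16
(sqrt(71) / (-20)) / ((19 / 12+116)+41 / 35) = -21* sqrt(71) / 49877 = -0.00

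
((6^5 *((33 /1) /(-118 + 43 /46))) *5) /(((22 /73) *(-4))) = 3263976 /359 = 9091.86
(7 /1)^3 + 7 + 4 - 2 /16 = 2831 /8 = 353.88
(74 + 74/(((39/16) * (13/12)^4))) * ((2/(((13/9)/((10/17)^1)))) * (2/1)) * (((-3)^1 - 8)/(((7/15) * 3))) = -1229.23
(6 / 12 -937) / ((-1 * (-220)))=-1873 / 440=-4.26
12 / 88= 0.14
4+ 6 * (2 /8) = 11 /2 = 5.50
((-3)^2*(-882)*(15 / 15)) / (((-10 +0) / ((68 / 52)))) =67473 / 65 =1038.05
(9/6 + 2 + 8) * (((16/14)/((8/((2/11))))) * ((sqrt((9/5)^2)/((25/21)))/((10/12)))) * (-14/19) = -52164/130625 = -0.40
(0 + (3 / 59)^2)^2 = 81 / 12117361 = 0.00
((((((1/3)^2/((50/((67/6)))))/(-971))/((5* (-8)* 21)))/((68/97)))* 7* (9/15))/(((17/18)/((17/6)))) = 6499/11885040000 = 0.00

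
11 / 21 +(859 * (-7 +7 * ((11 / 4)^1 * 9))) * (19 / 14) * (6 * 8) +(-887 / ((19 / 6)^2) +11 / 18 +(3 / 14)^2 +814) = 5924631290251 / 636804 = 9303696.73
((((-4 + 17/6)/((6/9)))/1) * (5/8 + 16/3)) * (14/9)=-7007/432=-16.22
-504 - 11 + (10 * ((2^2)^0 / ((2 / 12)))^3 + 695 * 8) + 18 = 7223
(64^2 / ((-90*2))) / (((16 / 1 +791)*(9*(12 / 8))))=-2048 / 980505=-0.00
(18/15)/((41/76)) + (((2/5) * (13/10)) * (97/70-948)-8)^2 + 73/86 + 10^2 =1351646415945293/5399187500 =250342.56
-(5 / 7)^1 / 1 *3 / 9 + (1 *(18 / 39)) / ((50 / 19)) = -428 / 6825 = -0.06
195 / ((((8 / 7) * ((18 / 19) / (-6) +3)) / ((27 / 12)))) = 135.08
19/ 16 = 1.19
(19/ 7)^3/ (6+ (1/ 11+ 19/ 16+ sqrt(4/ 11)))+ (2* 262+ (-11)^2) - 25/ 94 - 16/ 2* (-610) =41491543310893/ 7506384382 - 38629888* sqrt(11)/ 558986071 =5527.27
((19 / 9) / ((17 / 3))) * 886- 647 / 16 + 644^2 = 415025.64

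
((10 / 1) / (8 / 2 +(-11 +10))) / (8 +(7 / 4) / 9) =24 / 59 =0.41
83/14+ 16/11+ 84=14073/154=91.38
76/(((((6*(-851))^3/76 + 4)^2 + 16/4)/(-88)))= -301796/138444239881526531641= -0.00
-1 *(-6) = 6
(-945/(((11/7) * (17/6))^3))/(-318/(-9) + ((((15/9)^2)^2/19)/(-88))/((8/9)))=-766224023040/2528259784039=-0.30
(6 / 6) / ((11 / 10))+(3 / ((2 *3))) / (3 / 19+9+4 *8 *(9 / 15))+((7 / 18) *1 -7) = -1010707 / 177804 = -5.68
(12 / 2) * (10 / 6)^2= 50 / 3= 16.67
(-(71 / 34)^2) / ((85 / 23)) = -115943 / 98260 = -1.18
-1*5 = -5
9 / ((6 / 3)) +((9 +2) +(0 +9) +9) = 67 / 2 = 33.50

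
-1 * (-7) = 7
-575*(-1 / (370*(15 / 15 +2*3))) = 115 / 518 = 0.22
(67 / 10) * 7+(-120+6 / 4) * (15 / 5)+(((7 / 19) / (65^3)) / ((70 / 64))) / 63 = -507224410843 / 1643630625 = -308.60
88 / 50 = 44 / 25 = 1.76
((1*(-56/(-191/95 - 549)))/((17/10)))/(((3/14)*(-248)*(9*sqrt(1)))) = -6650/53202231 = -0.00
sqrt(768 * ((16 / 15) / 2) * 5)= 32 * sqrt(2)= 45.25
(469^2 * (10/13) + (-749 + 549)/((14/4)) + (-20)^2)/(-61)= -15428470/5551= -2779.40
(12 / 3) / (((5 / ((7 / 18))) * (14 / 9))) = 1 / 5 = 0.20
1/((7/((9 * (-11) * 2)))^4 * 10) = 768476808/12005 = 64013.06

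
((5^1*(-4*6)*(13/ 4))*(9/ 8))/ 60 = -117/ 16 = -7.31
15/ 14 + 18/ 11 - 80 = -11903/ 154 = -77.29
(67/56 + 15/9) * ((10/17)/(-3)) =-2405/4284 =-0.56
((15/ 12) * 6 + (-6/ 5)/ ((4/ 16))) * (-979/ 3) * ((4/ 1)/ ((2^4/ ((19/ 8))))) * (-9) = 1506681/ 320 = 4708.38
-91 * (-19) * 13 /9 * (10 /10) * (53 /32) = 1191281 /288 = 4136.39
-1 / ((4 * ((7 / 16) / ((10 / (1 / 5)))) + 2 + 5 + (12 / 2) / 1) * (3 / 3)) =-200 / 2607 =-0.08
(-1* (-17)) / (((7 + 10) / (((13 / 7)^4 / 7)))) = 28561 / 16807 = 1.70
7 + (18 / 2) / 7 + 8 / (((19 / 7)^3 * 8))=400223 / 48013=8.34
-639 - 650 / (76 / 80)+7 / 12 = -301559 / 228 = -1322.63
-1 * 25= -25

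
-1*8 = -8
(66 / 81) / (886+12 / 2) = 0.00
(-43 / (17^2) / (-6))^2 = 1849 / 3006756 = 0.00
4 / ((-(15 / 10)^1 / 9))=-24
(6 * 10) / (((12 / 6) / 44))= 1320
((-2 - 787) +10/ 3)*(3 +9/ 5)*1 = -18856/ 5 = -3771.20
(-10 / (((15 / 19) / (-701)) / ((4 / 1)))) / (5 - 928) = -38.48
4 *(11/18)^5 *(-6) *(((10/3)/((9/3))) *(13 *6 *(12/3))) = -41873260/59049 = -709.13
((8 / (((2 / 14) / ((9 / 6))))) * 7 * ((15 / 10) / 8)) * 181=79821 / 4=19955.25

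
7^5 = 16807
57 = 57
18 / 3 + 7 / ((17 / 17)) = 13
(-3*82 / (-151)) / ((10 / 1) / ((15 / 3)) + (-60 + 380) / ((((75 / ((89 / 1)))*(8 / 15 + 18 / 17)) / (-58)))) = -861 / 7309759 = -0.00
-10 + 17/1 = 7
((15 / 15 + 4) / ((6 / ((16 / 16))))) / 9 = 5 / 54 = 0.09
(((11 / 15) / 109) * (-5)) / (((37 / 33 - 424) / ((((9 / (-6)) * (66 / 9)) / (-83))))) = 0.00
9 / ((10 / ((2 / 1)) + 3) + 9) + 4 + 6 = 179 / 17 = 10.53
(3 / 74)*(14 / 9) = 7 / 111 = 0.06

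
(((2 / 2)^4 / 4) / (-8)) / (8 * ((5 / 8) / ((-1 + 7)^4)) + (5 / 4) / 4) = -81 / 820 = -0.10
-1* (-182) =182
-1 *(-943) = 943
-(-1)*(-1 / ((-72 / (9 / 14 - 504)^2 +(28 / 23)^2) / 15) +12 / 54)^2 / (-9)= -148535861967670566062881 / 13637198402363053598976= -10.89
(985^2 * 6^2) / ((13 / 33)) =1152627300 / 13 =88663638.46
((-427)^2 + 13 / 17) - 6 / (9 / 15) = 3099436 / 17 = 182319.76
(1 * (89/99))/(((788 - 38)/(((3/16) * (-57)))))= -1691/132000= -0.01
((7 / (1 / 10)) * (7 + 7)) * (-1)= -980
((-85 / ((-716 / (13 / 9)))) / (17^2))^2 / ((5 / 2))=845 / 6000382152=0.00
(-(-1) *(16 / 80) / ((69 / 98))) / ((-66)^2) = 49 / 751410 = 0.00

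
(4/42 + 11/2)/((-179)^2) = 235/1345722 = 0.00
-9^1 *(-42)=378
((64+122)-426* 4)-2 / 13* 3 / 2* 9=-19761 / 13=-1520.08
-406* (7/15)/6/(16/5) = -1421/144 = -9.87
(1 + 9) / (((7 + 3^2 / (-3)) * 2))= 5 / 4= 1.25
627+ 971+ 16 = 1614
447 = 447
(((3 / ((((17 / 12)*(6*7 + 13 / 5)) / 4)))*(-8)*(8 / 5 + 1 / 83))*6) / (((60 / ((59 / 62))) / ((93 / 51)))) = -50976 / 119935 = -0.43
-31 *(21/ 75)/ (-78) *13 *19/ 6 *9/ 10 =4123/ 1000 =4.12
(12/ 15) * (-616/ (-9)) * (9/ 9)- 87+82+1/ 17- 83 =-25387/ 765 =-33.19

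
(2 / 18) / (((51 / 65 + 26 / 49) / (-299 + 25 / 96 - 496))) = -242999575 / 3619296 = -67.14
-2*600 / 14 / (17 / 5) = -3000 / 119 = -25.21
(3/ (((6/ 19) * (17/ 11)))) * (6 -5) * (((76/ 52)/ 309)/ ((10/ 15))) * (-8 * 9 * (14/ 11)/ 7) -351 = -8002809/ 22763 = -351.57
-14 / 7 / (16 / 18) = -2.25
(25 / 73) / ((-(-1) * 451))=25 / 32923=0.00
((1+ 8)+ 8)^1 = 17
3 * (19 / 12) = 19 / 4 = 4.75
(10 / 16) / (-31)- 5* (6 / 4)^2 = -2795 / 248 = -11.27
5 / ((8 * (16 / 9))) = 45 / 128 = 0.35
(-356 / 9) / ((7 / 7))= -356 / 9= -39.56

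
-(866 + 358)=-1224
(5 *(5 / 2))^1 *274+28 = 3453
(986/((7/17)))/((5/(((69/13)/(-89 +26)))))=-385526/9555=-40.35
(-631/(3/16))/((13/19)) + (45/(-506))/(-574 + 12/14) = -389416519043/79172808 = -4918.56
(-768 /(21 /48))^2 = 150994944 /49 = 3081529.47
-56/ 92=-14/ 23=-0.61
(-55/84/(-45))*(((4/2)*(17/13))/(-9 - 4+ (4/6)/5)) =-935/316134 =-0.00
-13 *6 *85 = -6630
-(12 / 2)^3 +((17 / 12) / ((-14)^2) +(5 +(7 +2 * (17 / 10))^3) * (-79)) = -89475.25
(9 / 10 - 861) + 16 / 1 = -8441 / 10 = -844.10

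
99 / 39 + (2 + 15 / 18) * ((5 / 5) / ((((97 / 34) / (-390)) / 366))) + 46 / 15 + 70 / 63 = -8043731587 / 56745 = -141752.25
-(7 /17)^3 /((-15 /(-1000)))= -68600 /14739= -4.65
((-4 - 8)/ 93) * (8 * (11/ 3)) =-352/ 93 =-3.78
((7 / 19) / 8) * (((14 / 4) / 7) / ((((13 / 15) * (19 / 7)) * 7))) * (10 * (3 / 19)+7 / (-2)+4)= 8295 / 2853344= 0.00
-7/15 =-0.47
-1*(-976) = 976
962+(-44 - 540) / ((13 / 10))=6666 / 13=512.77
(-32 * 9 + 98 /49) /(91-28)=-4.54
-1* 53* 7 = -371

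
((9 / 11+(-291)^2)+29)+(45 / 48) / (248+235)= 2400365799 / 28336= 84710.82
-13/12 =-1.08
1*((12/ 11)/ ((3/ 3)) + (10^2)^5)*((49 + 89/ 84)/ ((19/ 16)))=264314285743120/ 627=421553884757.77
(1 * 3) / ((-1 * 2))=-1.50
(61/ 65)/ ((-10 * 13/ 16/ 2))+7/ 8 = 21767/ 33800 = 0.64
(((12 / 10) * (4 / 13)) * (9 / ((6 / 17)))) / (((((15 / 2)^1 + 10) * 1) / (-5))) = -1224 / 455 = -2.69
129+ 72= 201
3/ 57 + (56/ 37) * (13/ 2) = 6953/ 703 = 9.89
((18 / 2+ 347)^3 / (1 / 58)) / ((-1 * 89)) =-29402752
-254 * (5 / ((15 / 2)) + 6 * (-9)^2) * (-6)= 741680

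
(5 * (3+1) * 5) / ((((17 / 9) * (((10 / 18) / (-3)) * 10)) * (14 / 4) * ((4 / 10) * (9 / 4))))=-1080 / 119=-9.08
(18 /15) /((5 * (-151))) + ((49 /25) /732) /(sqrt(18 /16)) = -6 /3775 + 49 * sqrt(2) /27450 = 0.00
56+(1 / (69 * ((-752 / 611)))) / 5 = 309107 / 5520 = 56.00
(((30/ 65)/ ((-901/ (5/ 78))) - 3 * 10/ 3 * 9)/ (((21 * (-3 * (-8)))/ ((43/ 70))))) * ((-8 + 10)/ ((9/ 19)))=-319895533/ 690692184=-0.46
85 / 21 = 4.05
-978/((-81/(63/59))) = 2282/177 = 12.89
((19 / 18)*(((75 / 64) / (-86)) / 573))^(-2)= 358070543253504 / 225625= 1587016258.19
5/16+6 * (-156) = -14971/16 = -935.69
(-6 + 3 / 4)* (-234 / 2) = 2457 / 4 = 614.25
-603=-603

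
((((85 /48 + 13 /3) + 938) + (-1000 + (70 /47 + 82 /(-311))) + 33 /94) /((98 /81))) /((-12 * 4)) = 343000179 /366711296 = 0.94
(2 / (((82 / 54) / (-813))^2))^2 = 928703816626611204 / 2825761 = 328656180273.78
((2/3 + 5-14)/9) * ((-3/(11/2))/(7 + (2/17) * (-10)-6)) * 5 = -4250/297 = -14.31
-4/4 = -1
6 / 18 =1 / 3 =0.33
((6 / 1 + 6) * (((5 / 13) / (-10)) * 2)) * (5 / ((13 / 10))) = -600 / 169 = -3.55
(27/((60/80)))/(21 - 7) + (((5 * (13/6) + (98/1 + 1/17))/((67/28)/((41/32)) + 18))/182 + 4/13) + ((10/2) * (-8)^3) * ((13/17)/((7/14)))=-414133482835/105851928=-3912.38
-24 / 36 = -2 / 3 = -0.67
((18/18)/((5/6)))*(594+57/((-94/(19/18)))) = 66931/94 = 712.03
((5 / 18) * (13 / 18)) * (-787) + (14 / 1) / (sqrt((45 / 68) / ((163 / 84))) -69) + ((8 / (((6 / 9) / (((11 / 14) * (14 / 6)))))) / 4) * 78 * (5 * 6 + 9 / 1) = 3935273383105 / 237452148 -7 * sqrt(290955) / 2198631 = 16572.91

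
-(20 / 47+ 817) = -38419 / 47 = -817.43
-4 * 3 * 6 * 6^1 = -432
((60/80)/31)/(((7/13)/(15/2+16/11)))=7683/19096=0.40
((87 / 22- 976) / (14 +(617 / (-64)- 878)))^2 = 2770969600 / 2238330721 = 1.24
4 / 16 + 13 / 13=5 / 4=1.25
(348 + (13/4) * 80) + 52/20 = 3053/5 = 610.60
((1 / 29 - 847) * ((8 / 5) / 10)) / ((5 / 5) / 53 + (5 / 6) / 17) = -531128688 / 266075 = -1996.16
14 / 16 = 7 / 8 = 0.88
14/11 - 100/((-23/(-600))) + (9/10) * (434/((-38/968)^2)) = 114557279114/456665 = 250856.27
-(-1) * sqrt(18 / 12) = sqrt(6) / 2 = 1.22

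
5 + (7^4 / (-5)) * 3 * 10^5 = -144059995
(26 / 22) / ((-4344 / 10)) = -65 / 23892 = -0.00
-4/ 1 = -4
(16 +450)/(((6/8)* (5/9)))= 5592/5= 1118.40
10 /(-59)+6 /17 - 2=-1822 /1003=-1.82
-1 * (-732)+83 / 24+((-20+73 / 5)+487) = 146047 / 120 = 1217.06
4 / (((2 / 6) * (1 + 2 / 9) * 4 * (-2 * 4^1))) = -27 / 88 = -0.31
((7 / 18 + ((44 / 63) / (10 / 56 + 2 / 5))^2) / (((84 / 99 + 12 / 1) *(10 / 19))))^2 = 168172075064124769 / 2256624548907033600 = 0.07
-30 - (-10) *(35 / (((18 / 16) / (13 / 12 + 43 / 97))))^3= 19246166680910230 / 17964142659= 1071365.72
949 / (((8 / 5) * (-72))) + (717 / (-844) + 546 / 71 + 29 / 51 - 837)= -122904389165 / 146693952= -837.83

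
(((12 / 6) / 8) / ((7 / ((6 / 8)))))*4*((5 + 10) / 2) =45 / 56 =0.80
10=10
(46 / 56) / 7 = 23 / 196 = 0.12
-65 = -65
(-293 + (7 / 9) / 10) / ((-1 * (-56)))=-26363 / 5040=-5.23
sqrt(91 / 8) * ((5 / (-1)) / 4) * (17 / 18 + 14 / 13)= -2365 * sqrt(182) / 3744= -8.52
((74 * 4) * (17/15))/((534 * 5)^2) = 1258/26733375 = 0.00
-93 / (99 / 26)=-806 / 33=-24.42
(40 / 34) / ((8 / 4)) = 10 / 17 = 0.59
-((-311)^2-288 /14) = -676903 /7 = -96700.43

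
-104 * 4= -416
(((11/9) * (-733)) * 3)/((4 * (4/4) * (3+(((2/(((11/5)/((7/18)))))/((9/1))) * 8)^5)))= -1509259524580410471/6745485521985412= -223.74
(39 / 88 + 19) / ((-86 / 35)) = -59885 / 7568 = -7.91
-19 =-19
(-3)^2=9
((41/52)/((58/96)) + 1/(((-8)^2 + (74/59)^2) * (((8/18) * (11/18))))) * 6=7730956611/946594220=8.17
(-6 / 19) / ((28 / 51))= -0.58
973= 973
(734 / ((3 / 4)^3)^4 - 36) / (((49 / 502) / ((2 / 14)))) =6172263023336 / 182284263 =33860.65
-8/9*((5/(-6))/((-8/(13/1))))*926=-30095/27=-1114.63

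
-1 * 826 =-826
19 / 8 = 2.38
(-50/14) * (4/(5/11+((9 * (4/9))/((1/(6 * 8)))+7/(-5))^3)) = -0.00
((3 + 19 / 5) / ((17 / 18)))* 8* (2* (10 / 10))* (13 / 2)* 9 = 33696 / 5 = 6739.20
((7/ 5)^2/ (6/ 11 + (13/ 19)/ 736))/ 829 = 7537376/ 1741874075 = 0.00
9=9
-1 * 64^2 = -4096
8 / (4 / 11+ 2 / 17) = 748 / 45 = 16.62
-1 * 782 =-782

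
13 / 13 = 1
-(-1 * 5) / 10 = 1 / 2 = 0.50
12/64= 3/16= 0.19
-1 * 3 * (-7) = 21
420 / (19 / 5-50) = -100 / 11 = -9.09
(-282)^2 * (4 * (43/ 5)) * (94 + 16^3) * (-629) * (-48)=346068894002688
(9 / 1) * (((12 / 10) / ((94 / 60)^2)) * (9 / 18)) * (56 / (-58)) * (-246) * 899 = 1037746080 / 2209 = 469780.93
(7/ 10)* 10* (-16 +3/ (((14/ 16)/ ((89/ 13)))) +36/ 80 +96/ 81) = 447553/ 7020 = 63.75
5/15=1/3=0.33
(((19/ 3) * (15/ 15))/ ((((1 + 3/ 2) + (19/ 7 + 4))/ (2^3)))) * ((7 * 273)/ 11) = 1355536/ 1419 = 955.28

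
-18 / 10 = -9 / 5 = -1.80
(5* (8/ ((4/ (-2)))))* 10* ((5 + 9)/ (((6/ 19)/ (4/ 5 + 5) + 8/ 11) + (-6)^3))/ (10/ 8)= 6788320/ 652219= 10.41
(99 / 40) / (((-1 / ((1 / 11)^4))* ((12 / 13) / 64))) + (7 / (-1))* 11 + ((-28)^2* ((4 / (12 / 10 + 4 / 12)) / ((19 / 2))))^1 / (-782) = -87884609971 / 1137119885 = -77.29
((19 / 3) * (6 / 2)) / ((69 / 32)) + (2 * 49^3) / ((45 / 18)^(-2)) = 202945741 / 138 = 1470621.31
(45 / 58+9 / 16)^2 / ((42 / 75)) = 9641025 / 3014144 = 3.20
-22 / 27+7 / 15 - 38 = -38.35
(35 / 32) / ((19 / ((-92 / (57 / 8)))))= -805 / 1083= -0.74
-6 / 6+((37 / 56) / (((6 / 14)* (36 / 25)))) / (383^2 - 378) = -126411779 / 126412704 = -1.00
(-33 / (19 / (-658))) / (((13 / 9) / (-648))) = -126636048 / 247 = -512696.55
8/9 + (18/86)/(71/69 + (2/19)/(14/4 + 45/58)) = 36043658/33142293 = 1.09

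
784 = 784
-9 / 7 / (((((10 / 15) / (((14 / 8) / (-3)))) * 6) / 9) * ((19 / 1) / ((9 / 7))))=243 / 2128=0.11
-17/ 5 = -3.40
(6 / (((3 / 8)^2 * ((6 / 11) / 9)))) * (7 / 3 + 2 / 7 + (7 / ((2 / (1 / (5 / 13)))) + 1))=940192 / 105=8954.21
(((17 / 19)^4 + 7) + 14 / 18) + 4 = 14565715 / 1172889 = 12.42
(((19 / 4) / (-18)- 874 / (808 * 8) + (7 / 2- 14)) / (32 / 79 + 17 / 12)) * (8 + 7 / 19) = -1327417171 / 26512904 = -50.07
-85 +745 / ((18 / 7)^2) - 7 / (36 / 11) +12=3040 / 81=37.53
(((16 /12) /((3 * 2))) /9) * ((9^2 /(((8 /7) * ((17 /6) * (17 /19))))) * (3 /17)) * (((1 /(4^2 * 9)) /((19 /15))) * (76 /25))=399 /196520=0.00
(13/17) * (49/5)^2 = 31213/425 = 73.44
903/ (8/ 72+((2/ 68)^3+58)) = 319423608/ 20556001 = 15.54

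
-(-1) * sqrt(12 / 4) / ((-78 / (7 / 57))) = -7 * sqrt(3) / 4446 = -0.00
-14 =-14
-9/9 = -1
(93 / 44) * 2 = 93 / 22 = 4.23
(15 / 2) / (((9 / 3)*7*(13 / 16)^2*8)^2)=2560 / 4198467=0.00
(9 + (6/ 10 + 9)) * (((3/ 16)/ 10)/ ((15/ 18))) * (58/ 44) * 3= 72819/ 44000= 1.65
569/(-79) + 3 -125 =-129.20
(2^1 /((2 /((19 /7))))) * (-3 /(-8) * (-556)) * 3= -23769 /14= -1697.79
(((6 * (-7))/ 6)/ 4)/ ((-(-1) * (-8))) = 0.22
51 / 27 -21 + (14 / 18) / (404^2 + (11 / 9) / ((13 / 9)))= -52136111 / 2728053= -19.11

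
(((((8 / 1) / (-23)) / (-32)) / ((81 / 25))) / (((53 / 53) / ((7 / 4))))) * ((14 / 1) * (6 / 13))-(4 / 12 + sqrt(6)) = -sqrt(6)-9539 / 32292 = -2.74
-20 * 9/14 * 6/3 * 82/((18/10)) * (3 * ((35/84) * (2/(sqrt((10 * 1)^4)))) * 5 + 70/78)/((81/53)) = -17329675/22113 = -783.69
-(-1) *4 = 4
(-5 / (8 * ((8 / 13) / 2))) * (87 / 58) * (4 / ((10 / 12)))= -14.62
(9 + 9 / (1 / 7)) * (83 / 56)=747 / 7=106.71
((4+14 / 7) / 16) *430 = 645 / 4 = 161.25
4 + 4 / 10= 22 / 5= 4.40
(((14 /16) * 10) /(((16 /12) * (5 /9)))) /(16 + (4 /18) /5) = 8505 /11552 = 0.74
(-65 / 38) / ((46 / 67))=-4355 / 1748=-2.49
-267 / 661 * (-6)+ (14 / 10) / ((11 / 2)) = 97364 / 36355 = 2.68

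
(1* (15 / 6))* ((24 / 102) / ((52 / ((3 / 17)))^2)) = 45 / 6642376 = 0.00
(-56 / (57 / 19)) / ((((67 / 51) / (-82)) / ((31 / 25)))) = 2419984 / 1675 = 1444.77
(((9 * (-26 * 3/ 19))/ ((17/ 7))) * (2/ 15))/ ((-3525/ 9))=9828/ 1897625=0.01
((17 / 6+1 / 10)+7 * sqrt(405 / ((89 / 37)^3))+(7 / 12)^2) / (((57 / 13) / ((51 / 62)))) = 7.70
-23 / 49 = -0.47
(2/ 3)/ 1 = 2/ 3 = 0.67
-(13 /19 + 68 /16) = -4.93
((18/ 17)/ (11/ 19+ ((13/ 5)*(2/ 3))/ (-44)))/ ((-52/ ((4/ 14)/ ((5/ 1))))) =-11286/ 5233501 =-0.00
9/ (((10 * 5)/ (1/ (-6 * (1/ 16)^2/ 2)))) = -384/ 25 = -15.36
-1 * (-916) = 916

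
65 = 65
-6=-6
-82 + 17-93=-158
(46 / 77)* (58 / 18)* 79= 105386 / 693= 152.07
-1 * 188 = -188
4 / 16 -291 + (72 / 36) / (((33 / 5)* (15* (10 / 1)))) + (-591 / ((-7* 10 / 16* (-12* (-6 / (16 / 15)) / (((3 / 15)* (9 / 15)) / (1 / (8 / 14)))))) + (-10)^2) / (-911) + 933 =7094483848369 / 11048152500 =642.14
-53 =-53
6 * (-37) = -222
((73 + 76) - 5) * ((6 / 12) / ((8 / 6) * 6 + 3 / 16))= 1152 / 131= 8.79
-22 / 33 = -2 / 3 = -0.67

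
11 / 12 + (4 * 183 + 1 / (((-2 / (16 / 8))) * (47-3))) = 48371 / 66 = 732.89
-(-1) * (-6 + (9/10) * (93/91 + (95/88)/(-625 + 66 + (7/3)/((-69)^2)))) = -129970856055/25574957408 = -5.08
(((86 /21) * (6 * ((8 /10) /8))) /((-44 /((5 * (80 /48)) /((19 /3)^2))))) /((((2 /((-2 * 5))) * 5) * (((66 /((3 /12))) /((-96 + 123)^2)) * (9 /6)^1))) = 52245 /2446136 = 0.02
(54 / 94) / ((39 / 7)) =63 / 611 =0.10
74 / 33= 2.24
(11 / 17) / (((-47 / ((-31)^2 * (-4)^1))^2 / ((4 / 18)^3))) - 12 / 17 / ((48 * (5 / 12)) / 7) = 6467770259 / 136880685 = 47.25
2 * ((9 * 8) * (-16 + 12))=-576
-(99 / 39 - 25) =292 / 13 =22.46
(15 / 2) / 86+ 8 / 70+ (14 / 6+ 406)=7378139 / 18060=408.53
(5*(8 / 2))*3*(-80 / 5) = -960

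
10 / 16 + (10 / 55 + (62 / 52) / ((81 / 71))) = 171607 / 92664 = 1.85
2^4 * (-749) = -11984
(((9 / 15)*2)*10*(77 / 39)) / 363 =28 / 429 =0.07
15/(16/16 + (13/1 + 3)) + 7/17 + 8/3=202/51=3.96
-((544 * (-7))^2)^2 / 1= -210275056746496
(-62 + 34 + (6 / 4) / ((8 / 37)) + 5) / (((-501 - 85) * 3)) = 257 / 28128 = 0.01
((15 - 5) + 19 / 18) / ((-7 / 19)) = -3781 / 126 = -30.01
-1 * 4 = -4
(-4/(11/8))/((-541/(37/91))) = 1184/541541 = 0.00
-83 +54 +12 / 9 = -83 / 3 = -27.67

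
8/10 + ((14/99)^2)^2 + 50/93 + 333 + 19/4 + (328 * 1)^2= 6427570240664501/59556952620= 107923.09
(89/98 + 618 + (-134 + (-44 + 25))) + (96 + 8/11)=606521/1078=562.64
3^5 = 243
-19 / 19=-1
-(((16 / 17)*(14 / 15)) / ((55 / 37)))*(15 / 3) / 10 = -4144 / 14025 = -0.30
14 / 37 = 0.38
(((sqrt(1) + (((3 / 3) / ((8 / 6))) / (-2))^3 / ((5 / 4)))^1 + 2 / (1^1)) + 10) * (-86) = -356599 / 320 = -1114.37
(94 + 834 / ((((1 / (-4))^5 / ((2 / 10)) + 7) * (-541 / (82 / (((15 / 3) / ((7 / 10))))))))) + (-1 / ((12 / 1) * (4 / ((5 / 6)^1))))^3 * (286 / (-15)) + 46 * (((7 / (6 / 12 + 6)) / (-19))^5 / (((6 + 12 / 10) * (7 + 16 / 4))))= 13000520204731248733652883899 / 142128589302422613979545600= 91.47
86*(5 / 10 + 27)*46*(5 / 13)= 543950 / 13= 41842.31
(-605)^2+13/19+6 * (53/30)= 366036.28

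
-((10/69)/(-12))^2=-25/171396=-0.00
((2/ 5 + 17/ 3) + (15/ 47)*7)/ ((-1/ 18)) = -35112/ 235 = -149.41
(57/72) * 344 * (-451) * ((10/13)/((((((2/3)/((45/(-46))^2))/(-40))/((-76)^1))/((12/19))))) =-1790749620000/6877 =-260396920.17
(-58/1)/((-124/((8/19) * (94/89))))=10904/52421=0.21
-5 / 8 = -0.62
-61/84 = -0.73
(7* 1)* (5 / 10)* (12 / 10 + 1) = 7.70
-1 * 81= -81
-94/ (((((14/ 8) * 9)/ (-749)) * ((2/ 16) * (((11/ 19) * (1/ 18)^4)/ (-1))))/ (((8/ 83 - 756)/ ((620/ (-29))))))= -6488962108075008/ 28303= -229267643291.35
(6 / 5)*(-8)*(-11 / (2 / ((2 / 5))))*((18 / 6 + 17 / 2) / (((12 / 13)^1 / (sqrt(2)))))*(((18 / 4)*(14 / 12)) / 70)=27.91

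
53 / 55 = 0.96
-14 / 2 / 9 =-7 / 9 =-0.78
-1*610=-610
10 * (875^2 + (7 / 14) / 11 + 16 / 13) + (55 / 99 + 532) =9854295574 / 1287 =7656795.32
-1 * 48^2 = -2304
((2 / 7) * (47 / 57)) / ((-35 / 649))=-61006 / 13965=-4.37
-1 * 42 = -42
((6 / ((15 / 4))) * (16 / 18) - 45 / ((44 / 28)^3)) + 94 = 5020739 / 59895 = 83.83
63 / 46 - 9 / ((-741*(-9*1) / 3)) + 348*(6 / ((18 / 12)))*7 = 110726843 / 11362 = 9745.37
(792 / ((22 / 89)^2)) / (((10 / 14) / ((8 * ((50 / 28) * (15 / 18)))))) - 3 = 2376267 / 11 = 216024.27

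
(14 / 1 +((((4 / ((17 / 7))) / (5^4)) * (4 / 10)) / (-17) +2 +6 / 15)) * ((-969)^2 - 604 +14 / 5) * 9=625420306782054 / 4515625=138501382.82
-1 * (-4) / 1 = 4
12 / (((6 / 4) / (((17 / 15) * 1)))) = 136 / 15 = 9.07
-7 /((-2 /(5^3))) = 437.50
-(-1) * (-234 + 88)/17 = -146/17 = -8.59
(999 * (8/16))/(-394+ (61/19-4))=-18981/15002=-1.27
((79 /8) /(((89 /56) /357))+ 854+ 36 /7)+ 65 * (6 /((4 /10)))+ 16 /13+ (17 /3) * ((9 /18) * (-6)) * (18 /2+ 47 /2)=56710609 /16198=3501.09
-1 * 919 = -919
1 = 1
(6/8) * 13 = 39/4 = 9.75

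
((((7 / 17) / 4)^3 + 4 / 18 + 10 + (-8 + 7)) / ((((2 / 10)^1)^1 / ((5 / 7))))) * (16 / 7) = 652523575 / 8666532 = 75.29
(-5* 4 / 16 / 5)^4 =1 / 256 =0.00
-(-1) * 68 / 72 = 17 / 18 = 0.94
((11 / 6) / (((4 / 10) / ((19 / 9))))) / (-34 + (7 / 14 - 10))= -1045 / 4698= -0.22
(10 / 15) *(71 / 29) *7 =11.43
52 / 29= 1.79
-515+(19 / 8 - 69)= -4653 / 8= -581.62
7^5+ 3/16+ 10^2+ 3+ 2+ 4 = 16916.19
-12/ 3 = -4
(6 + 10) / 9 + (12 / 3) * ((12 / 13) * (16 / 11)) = 9200 / 1287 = 7.15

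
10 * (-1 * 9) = -90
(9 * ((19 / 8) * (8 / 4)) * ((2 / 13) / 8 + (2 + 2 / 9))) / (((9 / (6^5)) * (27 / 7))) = 279034 / 13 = 21464.15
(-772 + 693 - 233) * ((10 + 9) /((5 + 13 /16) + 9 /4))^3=-2921824256 /715563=-4083.25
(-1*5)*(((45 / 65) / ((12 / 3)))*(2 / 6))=-15 / 52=-0.29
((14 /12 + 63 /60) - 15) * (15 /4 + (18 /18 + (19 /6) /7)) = -335179 /5040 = -66.50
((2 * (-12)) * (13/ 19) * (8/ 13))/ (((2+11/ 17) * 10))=-0.38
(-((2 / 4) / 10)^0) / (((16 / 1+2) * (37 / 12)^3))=-96 / 50653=-0.00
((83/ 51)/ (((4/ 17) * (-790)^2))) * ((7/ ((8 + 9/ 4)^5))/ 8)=4648/ 54229391283075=0.00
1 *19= 19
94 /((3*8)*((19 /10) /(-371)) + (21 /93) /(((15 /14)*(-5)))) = -40541025 /71189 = -569.48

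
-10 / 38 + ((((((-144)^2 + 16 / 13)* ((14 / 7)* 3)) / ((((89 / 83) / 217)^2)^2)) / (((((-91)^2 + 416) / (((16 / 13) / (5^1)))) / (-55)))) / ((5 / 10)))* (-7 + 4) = 1138394876968040582568403177 / 584048008632049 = 1949146063581.96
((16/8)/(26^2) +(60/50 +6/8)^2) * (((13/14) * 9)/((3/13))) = 771747/5600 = 137.81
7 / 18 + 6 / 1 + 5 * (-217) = -19415 / 18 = -1078.61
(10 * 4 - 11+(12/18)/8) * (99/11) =1047/4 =261.75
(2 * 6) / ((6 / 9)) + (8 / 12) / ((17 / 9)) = 312 / 17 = 18.35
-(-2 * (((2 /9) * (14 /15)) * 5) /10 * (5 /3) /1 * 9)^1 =28 /9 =3.11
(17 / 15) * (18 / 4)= 5.10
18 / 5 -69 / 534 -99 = -95.53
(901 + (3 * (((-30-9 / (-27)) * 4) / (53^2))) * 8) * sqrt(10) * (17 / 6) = 14325679 * sqrt(10) / 5618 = 8063.68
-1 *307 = -307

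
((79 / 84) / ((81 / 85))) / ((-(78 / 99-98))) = 73865 / 7275744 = 0.01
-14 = -14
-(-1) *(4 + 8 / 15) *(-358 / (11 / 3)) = -24344 / 55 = -442.62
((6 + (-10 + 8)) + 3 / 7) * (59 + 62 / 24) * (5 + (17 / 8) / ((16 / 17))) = 21282461 / 10752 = 1979.40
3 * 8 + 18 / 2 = 33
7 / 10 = 0.70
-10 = -10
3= 3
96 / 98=48 / 49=0.98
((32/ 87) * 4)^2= 16384/ 7569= 2.16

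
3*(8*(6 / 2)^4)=1944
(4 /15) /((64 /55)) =11 /48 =0.23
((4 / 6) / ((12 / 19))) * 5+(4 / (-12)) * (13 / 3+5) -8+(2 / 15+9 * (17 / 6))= 99 / 5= 19.80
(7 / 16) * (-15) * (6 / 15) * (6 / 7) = -9 / 4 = -2.25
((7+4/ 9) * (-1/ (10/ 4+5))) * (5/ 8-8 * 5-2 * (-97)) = -82879/ 540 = -153.48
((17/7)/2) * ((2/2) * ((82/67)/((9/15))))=3485/1407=2.48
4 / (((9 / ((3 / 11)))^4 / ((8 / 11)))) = 32 / 13045131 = 0.00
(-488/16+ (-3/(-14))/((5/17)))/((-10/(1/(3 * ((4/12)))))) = 521/175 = 2.98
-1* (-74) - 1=73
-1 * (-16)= 16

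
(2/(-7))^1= -2/7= -0.29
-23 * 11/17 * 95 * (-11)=264385/17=15552.06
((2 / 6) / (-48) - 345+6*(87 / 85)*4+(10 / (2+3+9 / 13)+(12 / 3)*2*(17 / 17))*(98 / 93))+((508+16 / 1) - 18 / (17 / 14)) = 2794034969 / 14039280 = 199.02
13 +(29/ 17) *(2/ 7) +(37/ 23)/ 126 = 665099/ 49266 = 13.50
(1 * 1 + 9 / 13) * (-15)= -330 / 13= -25.38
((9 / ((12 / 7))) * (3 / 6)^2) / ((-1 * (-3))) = 7 / 16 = 0.44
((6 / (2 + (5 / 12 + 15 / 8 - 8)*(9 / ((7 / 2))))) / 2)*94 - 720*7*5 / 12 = -753396 / 355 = -2122.24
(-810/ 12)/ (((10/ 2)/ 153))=-4131/ 2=-2065.50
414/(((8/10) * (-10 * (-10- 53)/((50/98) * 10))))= 2875/686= 4.19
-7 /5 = -1.40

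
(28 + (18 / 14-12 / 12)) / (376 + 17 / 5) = 990 / 13279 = 0.07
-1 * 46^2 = -2116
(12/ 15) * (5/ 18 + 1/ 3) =22/ 45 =0.49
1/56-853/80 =-5961/560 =-10.64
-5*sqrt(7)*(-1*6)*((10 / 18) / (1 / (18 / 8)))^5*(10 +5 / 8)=3984375*sqrt(7) / 4096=2573.65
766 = 766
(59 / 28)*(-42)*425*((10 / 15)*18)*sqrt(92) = -902700*sqrt(23) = -4329197.12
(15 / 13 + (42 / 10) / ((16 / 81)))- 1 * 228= -213807 / 1040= -205.58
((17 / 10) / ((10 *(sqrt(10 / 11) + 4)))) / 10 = 187 / 41500 - 17 *sqrt(110) / 166000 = 0.00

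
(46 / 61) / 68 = 23 / 2074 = 0.01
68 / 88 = 17 / 22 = 0.77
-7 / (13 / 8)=-56 / 13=-4.31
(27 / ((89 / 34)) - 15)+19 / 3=1.65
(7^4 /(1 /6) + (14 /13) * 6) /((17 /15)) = 2810430 /221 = 12716.88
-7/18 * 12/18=-7/27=-0.26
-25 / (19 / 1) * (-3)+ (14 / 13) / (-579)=564259 / 143013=3.95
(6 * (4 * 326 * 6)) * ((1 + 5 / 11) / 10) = 375552 / 55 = 6828.22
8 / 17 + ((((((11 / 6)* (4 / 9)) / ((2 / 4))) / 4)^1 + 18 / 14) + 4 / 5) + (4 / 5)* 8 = 150428 / 16065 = 9.36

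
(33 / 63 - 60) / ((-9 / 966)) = 57454 / 9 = 6383.78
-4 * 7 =-28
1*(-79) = -79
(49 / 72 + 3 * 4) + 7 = 1417 / 72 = 19.68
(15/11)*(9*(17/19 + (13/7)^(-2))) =513540/35321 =14.54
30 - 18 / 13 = 28.62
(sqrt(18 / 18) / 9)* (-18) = -2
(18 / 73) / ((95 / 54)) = 972 / 6935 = 0.14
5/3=1.67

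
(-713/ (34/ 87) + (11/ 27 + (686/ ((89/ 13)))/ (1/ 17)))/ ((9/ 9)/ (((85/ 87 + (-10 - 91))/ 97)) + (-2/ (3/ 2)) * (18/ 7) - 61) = 300089744843/ 162737107425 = 1.84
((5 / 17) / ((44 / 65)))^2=105625 / 559504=0.19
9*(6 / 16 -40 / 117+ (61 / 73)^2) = 6.58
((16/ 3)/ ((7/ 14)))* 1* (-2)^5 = -341.33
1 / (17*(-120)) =-1 / 2040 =-0.00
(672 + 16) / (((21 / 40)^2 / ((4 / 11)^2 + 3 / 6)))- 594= 984.14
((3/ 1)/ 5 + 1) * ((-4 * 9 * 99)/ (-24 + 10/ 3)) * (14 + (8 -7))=128304/ 31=4138.84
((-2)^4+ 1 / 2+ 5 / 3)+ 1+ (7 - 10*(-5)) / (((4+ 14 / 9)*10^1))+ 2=33289 / 1500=22.19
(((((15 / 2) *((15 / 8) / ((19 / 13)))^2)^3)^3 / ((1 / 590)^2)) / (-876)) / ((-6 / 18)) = 556017381286440592645750742244627021811902523040771484375 / 70109586243696153867538581137628912674668544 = 7930689811144.54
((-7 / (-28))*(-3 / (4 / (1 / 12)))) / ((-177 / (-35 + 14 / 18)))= -77 / 25488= -0.00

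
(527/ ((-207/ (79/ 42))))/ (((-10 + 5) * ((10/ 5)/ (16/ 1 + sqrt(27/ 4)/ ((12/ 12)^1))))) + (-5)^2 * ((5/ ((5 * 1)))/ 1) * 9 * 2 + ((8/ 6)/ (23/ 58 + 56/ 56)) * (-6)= 41633 * sqrt(3)/ 57960 + 29468326/ 65205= 453.18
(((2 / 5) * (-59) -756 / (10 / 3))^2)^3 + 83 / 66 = 254196700337267141099 / 1031250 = 246493770024016.62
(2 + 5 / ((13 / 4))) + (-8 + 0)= -58 / 13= -4.46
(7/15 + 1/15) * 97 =776/15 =51.73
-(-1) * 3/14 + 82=1151/14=82.21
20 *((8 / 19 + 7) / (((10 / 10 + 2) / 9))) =445.26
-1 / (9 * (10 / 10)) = -1 / 9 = -0.11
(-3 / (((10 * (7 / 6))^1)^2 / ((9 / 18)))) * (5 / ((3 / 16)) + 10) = -99 / 245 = -0.40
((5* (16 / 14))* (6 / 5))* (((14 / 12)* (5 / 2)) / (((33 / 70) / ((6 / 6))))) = 1400 / 33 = 42.42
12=12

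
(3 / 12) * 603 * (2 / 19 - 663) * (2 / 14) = -7594785 / 532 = -14275.91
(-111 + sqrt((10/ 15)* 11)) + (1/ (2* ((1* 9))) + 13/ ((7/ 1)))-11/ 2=-7219/ 63 + sqrt(66)/ 3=-111.88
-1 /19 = -0.05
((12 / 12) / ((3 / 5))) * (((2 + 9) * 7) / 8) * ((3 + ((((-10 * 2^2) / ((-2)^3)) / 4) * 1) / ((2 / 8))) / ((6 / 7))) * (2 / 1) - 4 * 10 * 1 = 2335 / 9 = 259.44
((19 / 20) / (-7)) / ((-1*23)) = 19 / 3220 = 0.01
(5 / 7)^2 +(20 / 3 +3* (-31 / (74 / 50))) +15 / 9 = -293675 / 5439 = -53.99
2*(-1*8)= -16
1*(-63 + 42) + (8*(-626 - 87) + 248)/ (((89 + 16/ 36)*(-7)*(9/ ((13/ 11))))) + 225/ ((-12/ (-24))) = 430.14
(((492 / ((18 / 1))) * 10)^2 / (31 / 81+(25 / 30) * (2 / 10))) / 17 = 12103200 / 1513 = 7999.47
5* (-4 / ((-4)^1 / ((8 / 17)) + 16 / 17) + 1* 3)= 4535 / 257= 17.65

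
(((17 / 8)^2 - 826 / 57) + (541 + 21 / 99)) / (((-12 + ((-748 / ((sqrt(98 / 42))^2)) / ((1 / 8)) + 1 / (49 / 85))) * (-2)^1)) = 1044555491 / 10125658752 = 0.10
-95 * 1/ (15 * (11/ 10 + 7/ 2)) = -95/ 69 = -1.38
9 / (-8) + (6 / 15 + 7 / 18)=-121 / 360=-0.34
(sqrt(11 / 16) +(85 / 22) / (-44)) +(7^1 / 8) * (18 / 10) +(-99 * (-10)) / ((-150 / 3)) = -44317 / 2420 +sqrt(11) / 4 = -17.48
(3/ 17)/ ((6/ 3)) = 3/ 34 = 0.09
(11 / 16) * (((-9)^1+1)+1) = -77 / 16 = -4.81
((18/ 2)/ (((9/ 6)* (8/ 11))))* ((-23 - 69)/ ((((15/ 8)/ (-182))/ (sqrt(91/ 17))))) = 368368* sqrt(1547)/ 85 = 170454.37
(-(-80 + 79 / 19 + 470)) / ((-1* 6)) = 7489 / 114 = 65.69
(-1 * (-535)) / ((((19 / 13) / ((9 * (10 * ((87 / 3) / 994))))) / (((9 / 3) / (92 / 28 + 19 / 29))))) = 31585437 / 43168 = 731.69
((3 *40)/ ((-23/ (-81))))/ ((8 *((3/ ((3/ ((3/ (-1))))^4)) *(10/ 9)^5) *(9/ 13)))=6908733/ 460000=15.02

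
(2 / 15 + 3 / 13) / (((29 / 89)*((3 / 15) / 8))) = 50552 / 1131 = 44.70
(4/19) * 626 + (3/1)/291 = 242907/1843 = 131.80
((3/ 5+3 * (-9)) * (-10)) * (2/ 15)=176/ 5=35.20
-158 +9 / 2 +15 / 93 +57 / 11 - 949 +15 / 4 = -1491407 / 1364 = -1093.41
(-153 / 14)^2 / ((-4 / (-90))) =2687.26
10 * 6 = 60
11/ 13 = 0.85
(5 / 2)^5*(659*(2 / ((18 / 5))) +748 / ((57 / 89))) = 819753125 / 5472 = 149808.69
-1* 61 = -61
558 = 558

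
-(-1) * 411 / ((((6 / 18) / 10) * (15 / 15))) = 12330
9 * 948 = 8532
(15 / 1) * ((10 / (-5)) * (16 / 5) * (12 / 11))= -1152 / 11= -104.73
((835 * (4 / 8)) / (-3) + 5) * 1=-805 / 6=-134.17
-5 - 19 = -24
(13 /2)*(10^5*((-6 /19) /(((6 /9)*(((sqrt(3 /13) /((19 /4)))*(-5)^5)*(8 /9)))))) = 351*sqrt(39) /2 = 1096.00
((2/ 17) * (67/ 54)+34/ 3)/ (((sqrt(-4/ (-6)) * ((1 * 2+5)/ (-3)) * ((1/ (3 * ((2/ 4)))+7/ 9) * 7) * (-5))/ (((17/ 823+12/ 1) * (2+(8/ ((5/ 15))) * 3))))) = 148359233 * sqrt(6)/ 3427795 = 106.02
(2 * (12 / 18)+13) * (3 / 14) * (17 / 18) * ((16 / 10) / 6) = 731 / 945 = 0.77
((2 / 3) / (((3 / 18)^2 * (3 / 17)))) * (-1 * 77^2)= -806344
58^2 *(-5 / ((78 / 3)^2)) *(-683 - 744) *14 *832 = 5376479360 / 13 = 413575335.38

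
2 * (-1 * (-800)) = 1600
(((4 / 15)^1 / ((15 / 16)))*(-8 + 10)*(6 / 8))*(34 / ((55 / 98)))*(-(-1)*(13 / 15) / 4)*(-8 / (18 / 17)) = -23563904 / 556875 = -42.31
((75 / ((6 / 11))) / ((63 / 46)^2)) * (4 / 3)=1163800 / 11907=97.74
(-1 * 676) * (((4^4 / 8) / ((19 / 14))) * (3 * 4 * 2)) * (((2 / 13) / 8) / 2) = -69888 / 19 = -3678.32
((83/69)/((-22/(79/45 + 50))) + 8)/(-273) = -353173/18648630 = -0.02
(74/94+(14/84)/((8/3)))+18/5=16731/3760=4.45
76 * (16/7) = 1216/7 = 173.71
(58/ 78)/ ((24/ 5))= 145/ 936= 0.15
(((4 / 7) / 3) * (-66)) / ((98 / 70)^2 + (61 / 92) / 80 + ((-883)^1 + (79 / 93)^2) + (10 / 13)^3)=61535600755200 / 4306782097458757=0.01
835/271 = 3.08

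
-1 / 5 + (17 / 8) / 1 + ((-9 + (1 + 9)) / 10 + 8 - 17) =-279 / 40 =-6.98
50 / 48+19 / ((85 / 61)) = 29941 / 2040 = 14.68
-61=-61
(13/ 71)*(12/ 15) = 52/ 355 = 0.15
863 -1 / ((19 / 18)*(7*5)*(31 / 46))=862.96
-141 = -141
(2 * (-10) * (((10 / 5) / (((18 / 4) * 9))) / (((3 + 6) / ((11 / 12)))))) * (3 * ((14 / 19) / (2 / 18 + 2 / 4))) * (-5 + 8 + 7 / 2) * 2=-7280 / 1539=-4.73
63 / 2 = 31.50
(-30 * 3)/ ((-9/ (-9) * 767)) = -90/ 767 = -0.12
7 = 7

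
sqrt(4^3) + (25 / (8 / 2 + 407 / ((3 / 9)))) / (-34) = 13327 / 1666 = 8.00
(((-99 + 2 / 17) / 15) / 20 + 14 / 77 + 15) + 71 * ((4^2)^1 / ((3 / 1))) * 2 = 43319609 / 56100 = 772.19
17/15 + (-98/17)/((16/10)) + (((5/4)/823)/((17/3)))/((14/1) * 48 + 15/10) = -930838363/376917540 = -2.47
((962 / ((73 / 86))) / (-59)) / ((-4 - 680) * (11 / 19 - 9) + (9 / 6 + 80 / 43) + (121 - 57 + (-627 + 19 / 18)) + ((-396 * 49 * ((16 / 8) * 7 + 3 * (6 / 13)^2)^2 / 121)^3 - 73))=992848014078145767894924 / 2097875692174034322249016702781355727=0.00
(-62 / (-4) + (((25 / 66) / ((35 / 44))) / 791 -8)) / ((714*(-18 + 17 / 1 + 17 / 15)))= 0.08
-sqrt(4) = -2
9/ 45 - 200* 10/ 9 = -9991/ 45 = -222.02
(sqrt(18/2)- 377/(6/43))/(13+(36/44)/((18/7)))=-178123/879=-202.64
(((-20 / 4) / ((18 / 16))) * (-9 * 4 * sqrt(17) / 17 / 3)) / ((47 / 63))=3360 * sqrt(17) / 799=17.34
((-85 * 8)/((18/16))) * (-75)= 136000/3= 45333.33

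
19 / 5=3.80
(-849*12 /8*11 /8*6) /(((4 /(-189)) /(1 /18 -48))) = -1523256273 /64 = -23800879.27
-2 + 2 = 0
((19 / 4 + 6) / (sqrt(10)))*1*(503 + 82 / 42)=113993*sqrt(10) / 210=1716.56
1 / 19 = 0.05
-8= -8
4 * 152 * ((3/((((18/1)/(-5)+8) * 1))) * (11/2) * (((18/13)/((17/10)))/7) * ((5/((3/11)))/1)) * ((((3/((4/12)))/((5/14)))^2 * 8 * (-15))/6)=-13651545600/221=-61771699.55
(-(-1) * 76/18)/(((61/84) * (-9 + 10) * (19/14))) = 4.28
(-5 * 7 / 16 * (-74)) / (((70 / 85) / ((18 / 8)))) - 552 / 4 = 19473 / 64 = 304.27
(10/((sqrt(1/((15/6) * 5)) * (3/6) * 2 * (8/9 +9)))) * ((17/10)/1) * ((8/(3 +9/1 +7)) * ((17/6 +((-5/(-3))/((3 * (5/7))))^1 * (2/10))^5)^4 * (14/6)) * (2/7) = 66910537930733145966765131759725440756573820885217 * sqrt(2)/17132176909387722168742500000000000000000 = 5523278840.03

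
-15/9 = -1.67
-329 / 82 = -4.01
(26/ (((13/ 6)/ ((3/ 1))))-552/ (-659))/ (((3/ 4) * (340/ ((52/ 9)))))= 24752/ 29655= 0.83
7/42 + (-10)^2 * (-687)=-412199/6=-68699.83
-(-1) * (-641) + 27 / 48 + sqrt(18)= -10247 / 16 + 3 * sqrt(2)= -636.19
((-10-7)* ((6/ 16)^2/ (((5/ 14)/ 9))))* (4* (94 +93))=-1802493/ 40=-45062.32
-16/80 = -1/5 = -0.20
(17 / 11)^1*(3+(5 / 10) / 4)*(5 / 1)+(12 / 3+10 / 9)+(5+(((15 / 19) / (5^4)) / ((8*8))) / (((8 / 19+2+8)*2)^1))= 34.26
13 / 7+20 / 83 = 1219 / 581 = 2.10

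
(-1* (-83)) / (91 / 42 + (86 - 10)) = 498 / 469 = 1.06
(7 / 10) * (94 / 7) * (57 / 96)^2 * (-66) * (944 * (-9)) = 1858204.63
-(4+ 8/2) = -8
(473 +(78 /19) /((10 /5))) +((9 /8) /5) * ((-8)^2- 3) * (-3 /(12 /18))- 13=608441 /1520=400.29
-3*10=-30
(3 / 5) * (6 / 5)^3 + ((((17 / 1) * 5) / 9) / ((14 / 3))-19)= -418409 / 26250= -15.94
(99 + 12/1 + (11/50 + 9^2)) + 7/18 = 43337/225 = 192.61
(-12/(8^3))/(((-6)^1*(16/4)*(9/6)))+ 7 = 10753/1536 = 7.00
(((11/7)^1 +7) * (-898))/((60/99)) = -88902/7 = -12700.29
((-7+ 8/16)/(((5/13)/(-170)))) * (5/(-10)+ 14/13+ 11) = 66521/2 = 33260.50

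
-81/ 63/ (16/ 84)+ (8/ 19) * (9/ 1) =-225/ 76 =-2.96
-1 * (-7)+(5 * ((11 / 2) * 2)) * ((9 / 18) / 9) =181 / 18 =10.06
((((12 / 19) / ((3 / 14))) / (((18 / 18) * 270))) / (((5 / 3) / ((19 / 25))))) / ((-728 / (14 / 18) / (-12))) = 14 / 219375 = 0.00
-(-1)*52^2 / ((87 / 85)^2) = 19536400 / 7569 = 2581.11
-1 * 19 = -19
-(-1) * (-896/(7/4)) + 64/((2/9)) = -224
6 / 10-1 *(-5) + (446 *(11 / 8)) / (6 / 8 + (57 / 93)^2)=11907821 / 21635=550.40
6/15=2/5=0.40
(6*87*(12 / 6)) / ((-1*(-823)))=1.27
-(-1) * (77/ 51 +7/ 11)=1204/ 561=2.15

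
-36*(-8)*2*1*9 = 5184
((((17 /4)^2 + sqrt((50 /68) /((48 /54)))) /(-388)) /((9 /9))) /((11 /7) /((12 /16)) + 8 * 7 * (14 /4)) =-0.00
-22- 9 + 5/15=-92/3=-30.67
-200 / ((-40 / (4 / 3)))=6.67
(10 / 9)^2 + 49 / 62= 10169 / 5022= 2.02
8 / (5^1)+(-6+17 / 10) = -27 / 10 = -2.70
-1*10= -10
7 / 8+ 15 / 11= 197 / 88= 2.24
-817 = -817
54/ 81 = 2/ 3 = 0.67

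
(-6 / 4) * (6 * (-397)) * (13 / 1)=46449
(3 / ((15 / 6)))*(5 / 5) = 1.20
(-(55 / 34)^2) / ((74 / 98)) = -148225 / 42772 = -3.47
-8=-8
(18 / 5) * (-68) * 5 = -1224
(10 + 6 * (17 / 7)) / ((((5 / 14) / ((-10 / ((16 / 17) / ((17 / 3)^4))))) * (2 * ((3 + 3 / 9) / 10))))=-61053851 / 54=-1130626.87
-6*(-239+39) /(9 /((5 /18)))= 1000 /27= 37.04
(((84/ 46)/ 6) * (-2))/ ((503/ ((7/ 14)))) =-7/ 11569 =-0.00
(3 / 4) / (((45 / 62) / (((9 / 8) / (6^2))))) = 31 / 960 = 0.03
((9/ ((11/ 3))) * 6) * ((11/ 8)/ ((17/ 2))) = 2.38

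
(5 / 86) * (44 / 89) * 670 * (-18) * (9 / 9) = -1326600 / 3827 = -346.64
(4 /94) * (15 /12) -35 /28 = -225 /188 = -1.20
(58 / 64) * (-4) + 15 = 91 / 8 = 11.38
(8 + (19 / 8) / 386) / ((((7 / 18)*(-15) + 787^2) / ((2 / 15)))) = 24723 / 14344450940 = 0.00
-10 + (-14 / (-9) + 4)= -40 / 9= -4.44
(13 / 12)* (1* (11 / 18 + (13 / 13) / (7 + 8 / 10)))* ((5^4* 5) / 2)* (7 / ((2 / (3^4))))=11353125 / 32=354785.16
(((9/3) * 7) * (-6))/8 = -63/4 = -15.75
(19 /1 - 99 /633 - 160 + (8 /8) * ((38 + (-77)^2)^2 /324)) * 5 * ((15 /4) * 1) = 6947244225 /3376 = 2057833.01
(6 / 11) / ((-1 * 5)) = -0.11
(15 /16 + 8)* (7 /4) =1001 /64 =15.64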